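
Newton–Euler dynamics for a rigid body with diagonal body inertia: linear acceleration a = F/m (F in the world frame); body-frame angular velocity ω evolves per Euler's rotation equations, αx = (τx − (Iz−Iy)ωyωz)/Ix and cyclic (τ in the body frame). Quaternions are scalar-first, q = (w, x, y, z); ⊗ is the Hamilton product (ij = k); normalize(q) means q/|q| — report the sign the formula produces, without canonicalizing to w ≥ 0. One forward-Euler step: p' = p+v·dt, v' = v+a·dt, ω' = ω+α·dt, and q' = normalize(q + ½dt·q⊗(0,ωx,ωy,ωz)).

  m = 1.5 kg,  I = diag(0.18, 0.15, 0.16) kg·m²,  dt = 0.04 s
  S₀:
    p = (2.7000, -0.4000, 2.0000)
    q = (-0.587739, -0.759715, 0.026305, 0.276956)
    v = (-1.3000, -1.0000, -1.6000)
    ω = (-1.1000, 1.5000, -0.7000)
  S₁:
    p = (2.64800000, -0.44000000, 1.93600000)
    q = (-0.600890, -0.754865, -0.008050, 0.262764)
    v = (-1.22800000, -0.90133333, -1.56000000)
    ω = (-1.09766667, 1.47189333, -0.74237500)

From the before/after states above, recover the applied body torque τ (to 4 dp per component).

τ = (0.0000, -0.0900, -0.1200)

rate change Δω = (0.00233333, -0.02810667, -0.04237500)
τ = I·(Δω/dt) + ω₀×(Iω₀) = (0.0000, -0.0900, -0.1200)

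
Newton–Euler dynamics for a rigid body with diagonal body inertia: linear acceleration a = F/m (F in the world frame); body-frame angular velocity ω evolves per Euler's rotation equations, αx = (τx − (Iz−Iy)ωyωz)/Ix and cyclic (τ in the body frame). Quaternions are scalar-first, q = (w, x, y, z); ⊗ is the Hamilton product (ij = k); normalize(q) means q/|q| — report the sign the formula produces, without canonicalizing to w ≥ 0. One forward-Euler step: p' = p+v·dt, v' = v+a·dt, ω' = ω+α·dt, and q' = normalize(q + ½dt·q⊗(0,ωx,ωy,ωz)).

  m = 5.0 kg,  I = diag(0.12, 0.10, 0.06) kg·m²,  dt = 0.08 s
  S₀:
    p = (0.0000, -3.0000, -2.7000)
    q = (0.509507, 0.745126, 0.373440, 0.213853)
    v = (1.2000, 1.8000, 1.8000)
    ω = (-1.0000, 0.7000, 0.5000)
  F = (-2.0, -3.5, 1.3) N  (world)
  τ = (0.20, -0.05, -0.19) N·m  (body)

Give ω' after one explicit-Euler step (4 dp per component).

gyro term ω×Iω = (-0.0140, -0.0300, 0.0140)
angular accel α = (1.7833, -0.2000, -3.4000)
new body rate ω' = (-0.8573, 0.6840, 0.2280)

ω' = (-0.8573, 0.6840, 0.2280)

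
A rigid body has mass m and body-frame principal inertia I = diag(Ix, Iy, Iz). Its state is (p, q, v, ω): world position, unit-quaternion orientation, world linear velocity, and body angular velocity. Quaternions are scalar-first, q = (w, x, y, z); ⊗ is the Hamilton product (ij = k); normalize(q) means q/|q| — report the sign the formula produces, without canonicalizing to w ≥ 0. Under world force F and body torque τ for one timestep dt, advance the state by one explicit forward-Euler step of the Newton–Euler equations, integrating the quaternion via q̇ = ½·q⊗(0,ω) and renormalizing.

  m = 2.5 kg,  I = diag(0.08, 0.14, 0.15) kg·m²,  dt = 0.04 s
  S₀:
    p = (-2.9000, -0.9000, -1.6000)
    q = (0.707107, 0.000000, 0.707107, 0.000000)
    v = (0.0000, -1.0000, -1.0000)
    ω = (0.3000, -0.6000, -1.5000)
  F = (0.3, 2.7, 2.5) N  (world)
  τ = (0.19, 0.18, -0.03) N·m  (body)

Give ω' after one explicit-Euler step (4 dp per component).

gyro term ω×Iω = (0.0090, 0.0315, -0.0108)
(τ − ω×Iω)/I = (2.2625, 1.0607, -0.1280)
new body rate ω' = (0.3905, -0.5576, -1.5051)

ω' = (0.3905, -0.5576, -1.5051)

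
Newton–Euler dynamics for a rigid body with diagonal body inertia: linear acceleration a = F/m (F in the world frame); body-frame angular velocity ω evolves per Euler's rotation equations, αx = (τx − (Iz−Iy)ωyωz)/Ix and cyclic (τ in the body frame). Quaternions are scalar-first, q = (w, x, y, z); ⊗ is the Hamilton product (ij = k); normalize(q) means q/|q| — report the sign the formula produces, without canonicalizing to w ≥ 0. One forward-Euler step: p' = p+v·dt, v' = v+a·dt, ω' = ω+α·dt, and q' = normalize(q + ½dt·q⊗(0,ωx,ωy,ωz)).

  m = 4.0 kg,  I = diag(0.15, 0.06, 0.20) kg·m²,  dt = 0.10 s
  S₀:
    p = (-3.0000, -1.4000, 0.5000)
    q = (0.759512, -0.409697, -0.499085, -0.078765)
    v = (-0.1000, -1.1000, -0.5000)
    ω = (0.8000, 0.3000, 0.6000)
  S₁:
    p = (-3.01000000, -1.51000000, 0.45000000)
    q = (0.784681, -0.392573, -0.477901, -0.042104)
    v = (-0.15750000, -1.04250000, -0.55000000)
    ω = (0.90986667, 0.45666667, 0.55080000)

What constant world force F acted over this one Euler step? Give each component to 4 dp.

v₁ − v₀ = (-0.05750000, 0.05750000, -0.05000000)
applied force F = (-2.3000, 2.3000, -2.0000)

F = (-2.3000, 2.3000, -2.0000)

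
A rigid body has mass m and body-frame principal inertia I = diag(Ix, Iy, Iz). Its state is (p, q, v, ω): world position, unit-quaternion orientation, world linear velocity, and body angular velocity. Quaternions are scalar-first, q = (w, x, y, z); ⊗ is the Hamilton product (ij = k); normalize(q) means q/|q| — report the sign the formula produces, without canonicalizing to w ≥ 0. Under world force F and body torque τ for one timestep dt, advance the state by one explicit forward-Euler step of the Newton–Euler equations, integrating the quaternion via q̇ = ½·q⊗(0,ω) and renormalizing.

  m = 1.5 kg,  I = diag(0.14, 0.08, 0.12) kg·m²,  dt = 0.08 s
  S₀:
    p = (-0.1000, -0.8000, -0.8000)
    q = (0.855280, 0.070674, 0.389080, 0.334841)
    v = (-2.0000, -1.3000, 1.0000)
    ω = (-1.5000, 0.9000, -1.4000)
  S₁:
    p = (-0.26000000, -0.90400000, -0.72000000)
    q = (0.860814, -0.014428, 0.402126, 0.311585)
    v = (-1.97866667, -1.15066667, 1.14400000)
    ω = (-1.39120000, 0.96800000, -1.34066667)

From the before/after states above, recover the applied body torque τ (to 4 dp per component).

Δω = ω₁−ω₀ = (0.10880000, 0.06800000, 0.05933333)
gyro term ω₀×Iω₀ = (-0.0504, 0.0420, 0.0810)
applied torque τ = (0.1400, 0.1100, 0.1700)

τ = (0.1400, 0.1100, 0.1700)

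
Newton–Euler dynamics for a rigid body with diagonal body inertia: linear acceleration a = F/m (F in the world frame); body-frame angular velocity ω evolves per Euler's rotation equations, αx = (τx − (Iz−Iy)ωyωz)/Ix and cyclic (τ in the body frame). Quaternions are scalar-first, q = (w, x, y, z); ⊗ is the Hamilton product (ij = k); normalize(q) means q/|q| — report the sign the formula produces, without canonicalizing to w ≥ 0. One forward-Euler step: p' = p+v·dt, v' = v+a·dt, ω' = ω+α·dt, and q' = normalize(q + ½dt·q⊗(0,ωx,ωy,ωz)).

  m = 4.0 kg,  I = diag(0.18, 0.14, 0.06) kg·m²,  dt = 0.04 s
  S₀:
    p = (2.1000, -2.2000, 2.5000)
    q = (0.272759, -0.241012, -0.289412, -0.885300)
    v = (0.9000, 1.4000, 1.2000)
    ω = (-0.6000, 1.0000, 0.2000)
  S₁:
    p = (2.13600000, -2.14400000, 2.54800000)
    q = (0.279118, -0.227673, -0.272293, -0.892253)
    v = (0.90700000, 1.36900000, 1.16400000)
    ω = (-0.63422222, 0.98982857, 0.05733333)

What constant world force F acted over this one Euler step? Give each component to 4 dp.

F = (0.7000, -3.1000, -3.6000)

Δv = v₁−v₀ = (0.00700000, -0.03100000, -0.03600000)
m·(v₁−v₀)/dt = (0.7000, -3.1000, -3.6000)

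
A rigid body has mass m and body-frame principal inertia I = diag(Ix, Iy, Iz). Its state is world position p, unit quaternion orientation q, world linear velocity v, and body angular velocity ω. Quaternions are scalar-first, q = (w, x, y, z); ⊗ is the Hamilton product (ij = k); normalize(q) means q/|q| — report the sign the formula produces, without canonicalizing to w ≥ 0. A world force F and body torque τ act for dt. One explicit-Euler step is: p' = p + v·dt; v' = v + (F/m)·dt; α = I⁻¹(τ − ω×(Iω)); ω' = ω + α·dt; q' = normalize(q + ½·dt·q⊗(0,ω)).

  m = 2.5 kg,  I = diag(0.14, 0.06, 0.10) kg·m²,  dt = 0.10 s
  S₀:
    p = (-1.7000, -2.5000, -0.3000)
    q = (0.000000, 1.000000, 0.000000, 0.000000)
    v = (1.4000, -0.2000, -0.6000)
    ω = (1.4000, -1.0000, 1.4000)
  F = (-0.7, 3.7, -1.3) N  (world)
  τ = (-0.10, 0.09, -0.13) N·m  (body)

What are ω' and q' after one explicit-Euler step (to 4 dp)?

ω' = (1.3686, -0.9807, 1.1580)
q' = (-0.0696, 0.9939, -0.0696, -0.0497)

(τ − ω×Iω)/I = (-0.3143, 0.1933, -2.4200)
new body rate ω' = (1.3686, -0.9807, 1.1580)
q⊗(0,ω) = (-1.4000000, 0.0000000, -1.4000000, -1.0000000)
updated quaternion q' = (-0.0696, 0.9939, -0.0696, -0.0497)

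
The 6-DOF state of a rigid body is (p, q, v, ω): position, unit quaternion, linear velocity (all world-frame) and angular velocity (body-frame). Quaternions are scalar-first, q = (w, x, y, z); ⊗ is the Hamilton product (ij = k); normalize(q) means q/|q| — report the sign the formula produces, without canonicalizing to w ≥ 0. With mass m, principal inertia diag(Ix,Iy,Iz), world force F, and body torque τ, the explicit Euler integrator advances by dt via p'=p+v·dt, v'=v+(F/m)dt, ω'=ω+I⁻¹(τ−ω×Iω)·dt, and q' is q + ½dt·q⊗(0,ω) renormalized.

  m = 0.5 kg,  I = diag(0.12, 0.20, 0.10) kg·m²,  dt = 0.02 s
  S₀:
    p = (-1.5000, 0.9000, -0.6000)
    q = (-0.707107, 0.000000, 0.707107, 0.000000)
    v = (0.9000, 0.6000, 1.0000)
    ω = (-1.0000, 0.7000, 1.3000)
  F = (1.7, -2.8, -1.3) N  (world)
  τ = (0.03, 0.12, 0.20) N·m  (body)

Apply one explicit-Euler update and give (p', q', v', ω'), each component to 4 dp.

p' = (-1.4820, 0.9120, -0.5800)
q' = (-0.7119, 0.0163, 0.7020, -0.0021)
v' = (0.9680, 0.4880, 0.9480)
ω' = (-0.9798, 0.7146, 1.3512)

(τ − ω×Iω)/I = (1.0083, 0.7300, 2.5600)
ω' = ω + α·dt = (-0.9798, 0.7146, 1.3512)
q⊗(0,ω) = (-0.4949749, 1.6263461, -0.4949749, -0.2121321)
updated quaternion q' = (-0.7119, 0.0163, 0.7020, -0.0021)
a = (3.4000, -5.6000, -2.6000)
p' = p + v·dt = (-1.4820, 0.9120, -0.5800)
v + (F/m)dt = (0.9680, 0.4880, 0.9480)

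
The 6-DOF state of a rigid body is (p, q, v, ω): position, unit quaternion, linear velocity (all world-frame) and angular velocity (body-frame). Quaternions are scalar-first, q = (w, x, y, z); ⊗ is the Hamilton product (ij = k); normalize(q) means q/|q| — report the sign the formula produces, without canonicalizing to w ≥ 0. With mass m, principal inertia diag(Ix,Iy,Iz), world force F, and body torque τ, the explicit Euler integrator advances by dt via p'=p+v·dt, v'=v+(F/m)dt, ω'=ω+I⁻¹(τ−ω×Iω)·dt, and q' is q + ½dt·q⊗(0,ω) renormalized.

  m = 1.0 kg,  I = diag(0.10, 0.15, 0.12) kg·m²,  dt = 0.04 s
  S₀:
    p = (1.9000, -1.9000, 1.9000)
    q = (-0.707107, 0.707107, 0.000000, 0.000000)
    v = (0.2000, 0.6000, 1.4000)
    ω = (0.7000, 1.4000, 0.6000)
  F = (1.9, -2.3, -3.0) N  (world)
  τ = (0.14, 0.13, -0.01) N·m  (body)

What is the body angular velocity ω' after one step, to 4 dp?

ω' = (0.7661, 1.4369, 0.5803)

gyro term ω×Iω = (-0.0252, -0.0084, 0.0490)
angular accel α = (1.6520, 0.9227, -0.4917)
new body rate ω' = (0.7661, 1.4369, 0.5803)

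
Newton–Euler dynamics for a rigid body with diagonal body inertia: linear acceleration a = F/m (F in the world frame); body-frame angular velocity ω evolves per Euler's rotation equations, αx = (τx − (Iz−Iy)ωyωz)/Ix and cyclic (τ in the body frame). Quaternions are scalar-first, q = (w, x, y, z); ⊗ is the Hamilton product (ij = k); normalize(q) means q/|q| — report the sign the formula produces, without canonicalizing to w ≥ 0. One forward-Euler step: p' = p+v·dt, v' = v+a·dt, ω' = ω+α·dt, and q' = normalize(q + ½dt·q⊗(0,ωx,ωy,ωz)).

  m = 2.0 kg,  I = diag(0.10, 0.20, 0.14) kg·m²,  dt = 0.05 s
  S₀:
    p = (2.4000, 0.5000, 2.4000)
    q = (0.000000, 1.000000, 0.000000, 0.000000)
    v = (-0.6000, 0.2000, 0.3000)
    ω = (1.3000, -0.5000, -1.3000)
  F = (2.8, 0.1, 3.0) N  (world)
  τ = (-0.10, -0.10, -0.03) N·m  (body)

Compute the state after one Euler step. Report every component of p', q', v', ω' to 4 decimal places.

linear accel F/m = (1.4000, 0.0500, 1.5000)
p' = p + v·dt = (2.3700, 0.5100, 2.4150)
v' = v + a·dt = (-0.5300, 0.2025, 0.3750)
angular accel α = (-0.6100, -0.8380, 0.2500)
new body rate ω' = (1.2695, -0.5419, -1.2875)
2q̇ = q⊗(0,ω) = (-1.3000000, 0.0000000, 1.3000000, -0.5000000)
q' = normalize(q + ½dt·q⊗(0,ω)) = (-0.0325, 0.9989, 0.0325, -0.0125)

p' = (2.3700, 0.5100, 2.4150)
q' = (-0.0325, 0.9989, 0.0325, -0.0125)
v' = (-0.5300, 0.2025, 0.3750)
ω' = (1.2695, -0.5419, -1.2875)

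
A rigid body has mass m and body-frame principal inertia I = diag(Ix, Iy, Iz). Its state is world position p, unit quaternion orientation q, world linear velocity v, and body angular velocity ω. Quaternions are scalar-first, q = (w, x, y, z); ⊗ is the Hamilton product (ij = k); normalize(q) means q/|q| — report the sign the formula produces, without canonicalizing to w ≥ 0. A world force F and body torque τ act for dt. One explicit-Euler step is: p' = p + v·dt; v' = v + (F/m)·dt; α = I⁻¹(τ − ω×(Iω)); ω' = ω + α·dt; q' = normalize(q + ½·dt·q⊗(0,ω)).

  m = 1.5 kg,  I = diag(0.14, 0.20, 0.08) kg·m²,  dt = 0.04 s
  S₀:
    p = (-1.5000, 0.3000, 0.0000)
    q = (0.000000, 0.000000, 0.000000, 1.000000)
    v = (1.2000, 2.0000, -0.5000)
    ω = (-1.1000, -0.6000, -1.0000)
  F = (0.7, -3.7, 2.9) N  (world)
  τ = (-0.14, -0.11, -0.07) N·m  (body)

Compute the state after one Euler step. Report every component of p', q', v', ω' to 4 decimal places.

ω×(Iω) gyroscopic = (-0.0720, 0.0660, 0.0396)
angular accel α = (-0.4857, -0.8800, -1.3700)
ω' = ω + α·dt = (-1.1194, -0.6352, -1.0548)
q⊗(0,ω) = (1.0000000, 0.6000000, -1.1000000, 0.0000000)
q' = normalize(q + ½dt·q⊗(0,ω)) = (0.0200, 0.0120, -0.0220, 0.9995)
a = F/m = (0.4667, -2.4667, 1.9333)
p + v·dt = (-1.4520, 0.3800, -0.0200)
v' = v + a·dt = (1.2187, 1.9013, -0.4227)

p' = (-1.4520, 0.3800, -0.0200)
q' = (0.0200, 0.0120, -0.0220, 0.9995)
v' = (1.2187, 1.9013, -0.4227)
ω' = (-1.1194, -0.6352, -1.0548)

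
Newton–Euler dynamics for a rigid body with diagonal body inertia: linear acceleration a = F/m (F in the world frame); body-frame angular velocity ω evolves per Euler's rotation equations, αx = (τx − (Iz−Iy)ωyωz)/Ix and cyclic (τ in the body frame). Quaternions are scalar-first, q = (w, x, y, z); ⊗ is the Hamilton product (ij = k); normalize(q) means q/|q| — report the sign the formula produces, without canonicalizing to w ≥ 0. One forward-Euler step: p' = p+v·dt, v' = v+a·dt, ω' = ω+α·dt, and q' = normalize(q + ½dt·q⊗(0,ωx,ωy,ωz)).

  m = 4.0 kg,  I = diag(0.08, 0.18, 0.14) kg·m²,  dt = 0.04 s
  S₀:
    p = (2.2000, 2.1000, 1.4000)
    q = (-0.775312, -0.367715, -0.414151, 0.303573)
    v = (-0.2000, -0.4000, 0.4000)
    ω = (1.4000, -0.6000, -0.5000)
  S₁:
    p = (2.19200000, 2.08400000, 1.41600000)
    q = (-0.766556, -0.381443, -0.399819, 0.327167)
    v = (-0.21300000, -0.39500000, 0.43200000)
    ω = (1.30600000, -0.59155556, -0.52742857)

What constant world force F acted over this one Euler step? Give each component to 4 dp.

F = (-1.3000, 0.5000, 3.2000)

v₁ − v₀ = (-0.01300000, 0.00500000, 0.03200000)
applied force F = (-1.3000, 0.5000, 3.2000)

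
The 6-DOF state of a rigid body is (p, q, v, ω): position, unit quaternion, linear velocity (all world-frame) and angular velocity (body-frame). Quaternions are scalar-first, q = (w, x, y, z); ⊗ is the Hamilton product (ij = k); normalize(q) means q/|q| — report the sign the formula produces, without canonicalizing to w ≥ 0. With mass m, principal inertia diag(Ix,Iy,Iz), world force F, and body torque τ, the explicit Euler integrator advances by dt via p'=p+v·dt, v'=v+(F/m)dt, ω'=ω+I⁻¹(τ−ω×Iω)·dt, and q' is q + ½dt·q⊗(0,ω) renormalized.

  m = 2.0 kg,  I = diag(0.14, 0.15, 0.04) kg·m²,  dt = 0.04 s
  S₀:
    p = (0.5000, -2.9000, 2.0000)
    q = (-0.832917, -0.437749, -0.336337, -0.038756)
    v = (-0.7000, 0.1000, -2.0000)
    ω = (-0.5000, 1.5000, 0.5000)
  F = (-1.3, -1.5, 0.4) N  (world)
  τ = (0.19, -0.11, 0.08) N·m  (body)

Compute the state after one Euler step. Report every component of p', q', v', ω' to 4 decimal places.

p' = (0.4720, -2.8960, 1.9200)
q' = (-0.8264, -0.4314, -0.3564, -0.0635)
v' = (-0.7260, 0.0700, -1.9920)
ω' = (-0.4221, 1.4773, 0.5875)

α = I⁻¹(τ − ω×Iω) = (1.9464, -0.5667, 2.1875)
ω' = ω + α·dt = (-0.4221, 1.4773, 0.5875)
Hamilton product q⊗(0,ω) = (0.3050090, 0.3064240, -1.0111230, -1.2412505)
q' = normalize(q + ½dt·q⊗(0,ω)) = (-0.8264, -0.4314, -0.3564, -0.0635)
linear accel F/m = (-0.6500, -0.7500, 0.2000)
p' = p + v·dt = (0.4720, -2.8960, 1.9200)
v + (F/m)dt = (-0.7260, 0.0700, -1.9920)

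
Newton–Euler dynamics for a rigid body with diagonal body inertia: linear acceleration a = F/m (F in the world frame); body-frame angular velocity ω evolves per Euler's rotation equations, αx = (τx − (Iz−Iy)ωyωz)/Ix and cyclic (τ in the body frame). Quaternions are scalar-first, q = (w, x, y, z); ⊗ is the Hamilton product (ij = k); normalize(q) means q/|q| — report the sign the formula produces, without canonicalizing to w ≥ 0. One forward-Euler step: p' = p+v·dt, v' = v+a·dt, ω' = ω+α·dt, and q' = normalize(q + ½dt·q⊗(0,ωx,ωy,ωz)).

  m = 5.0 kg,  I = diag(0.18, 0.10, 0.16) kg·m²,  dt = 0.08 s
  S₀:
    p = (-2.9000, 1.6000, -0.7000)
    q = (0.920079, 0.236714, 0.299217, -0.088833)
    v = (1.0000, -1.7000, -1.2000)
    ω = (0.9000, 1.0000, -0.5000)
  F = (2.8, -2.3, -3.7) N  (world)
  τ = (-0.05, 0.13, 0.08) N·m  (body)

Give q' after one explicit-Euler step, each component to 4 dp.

q⊗(0,ω) = (-0.5566761, 0.7672956, 0.9584863, -0.4926208)
q + ½dt·q⊗(0,ω), renormalized = (0.8963, 0.2670, 0.3370, -0.1084)

q' = (0.8963, 0.2670, 0.3370, -0.1084)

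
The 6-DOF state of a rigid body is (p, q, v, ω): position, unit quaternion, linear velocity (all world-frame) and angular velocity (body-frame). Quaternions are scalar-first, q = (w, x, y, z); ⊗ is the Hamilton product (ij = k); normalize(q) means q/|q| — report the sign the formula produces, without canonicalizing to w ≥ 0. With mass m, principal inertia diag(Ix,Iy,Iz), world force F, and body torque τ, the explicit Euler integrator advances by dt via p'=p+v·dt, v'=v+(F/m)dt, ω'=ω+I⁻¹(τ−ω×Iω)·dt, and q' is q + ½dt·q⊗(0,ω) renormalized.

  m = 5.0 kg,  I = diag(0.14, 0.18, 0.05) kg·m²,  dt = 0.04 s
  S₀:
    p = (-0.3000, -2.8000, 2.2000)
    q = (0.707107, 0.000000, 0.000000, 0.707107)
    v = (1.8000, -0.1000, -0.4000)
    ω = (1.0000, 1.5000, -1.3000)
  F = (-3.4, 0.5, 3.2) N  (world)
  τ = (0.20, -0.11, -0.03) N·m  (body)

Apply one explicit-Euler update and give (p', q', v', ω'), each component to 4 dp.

gyro term ω×Iω = (0.2535, -0.1170, 0.0600)
(τ − ω×Iω)/I = (-0.3821, 0.0389, -1.8000)
new body rate ω' = (0.9847, 1.5016, -1.3720)
q⊗(0,ω) = (0.9192391, -0.3535535, 1.7677675, -0.9192391)
updated quaternion q' = (0.7248, -0.0071, 0.0353, 0.6880)
linear accel F/m = (-0.6800, 0.1000, 0.6400)
p + v·dt = (-0.2280, -2.8040, 2.1840)
v' = v + a·dt = (1.7728, -0.0960, -0.3744)

p' = (-0.2280, -2.8040, 2.1840)
q' = (0.7248, -0.0071, 0.0353, 0.6880)
v' = (1.7728, -0.0960, -0.3744)
ω' = (0.9847, 1.5016, -1.3720)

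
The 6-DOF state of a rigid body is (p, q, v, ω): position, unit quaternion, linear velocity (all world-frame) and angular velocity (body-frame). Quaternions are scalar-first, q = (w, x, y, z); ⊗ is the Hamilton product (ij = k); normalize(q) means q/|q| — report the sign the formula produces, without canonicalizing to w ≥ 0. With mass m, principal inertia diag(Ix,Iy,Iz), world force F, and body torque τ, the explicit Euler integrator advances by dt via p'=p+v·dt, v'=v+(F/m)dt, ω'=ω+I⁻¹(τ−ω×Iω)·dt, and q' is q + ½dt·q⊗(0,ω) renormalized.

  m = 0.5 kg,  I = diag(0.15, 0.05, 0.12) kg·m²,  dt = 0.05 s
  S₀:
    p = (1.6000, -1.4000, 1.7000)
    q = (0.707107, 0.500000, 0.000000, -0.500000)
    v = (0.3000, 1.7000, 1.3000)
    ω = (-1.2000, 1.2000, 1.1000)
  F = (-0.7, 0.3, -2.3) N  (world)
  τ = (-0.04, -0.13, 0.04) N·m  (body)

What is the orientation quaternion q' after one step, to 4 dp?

q' = (0.7349, 0.4932, 0.0224, -0.4650)

2q̇ = q⊗(0,ω) = (1.1500000, -0.2485284, 0.8985284, 1.3778177)
q' = normalize(q + ½dt·q⊗(0,ω)) = (0.7349, 0.4932, 0.0224, -0.4650)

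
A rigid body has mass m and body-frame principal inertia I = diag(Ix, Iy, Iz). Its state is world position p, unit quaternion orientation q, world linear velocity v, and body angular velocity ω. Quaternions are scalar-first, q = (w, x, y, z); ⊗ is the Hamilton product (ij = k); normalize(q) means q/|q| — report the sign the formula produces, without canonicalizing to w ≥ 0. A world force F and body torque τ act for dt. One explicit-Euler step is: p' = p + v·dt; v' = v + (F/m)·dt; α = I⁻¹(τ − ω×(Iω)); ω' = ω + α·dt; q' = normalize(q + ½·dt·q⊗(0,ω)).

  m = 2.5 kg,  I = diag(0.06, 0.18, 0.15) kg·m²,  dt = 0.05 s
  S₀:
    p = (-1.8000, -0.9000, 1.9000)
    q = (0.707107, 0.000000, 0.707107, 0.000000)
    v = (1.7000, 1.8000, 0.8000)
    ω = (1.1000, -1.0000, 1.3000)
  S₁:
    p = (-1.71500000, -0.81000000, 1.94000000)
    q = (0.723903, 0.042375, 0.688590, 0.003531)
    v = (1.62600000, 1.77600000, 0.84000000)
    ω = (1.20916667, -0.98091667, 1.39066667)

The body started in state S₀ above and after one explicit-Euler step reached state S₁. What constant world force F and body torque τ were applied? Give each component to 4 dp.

F = (-3.7000, -1.2000, 2.0000)
τ = (0.1700, -0.0600, 0.1400)

Δω = ω₁−ω₀ = (0.10916667, 0.01908333, 0.09066667)
precession coupling = (0.0390, -0.1287, -0.1320)
τ = I·(Δω/dt) + ω₀×(Iω₀) = (0.1700, -0.0600, 0.1400)
velocity change Δv = (-0.07400000, -0.02400000, 0.04000000)
F = m·Δv/dt = (-3.7000, -1.2000, 2.0000)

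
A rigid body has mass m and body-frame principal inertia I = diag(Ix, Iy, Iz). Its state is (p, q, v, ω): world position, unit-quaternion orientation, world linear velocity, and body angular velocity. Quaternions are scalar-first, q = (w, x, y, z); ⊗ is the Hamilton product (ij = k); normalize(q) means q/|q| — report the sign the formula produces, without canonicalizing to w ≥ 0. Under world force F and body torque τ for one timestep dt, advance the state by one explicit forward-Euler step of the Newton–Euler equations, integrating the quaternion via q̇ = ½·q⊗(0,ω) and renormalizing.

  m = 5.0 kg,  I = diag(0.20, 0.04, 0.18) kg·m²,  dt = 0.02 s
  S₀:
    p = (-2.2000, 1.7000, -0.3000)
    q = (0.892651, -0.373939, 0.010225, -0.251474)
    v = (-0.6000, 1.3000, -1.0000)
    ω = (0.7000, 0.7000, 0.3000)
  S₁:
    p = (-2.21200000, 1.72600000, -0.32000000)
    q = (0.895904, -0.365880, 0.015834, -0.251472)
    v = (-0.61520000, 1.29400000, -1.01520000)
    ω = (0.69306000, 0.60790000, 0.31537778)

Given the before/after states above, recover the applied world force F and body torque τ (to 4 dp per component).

F = (-3.8000, -1.5000, -3.8000)
τ = (-0.0400, -0.1800, 0.0600)

ω₁ − ω₀ = (-0.00694000, -0.09210000, 0.01537778)
τ = I·(Δω/dt) + ω₀×(Iω₀) = (-0.0400, -0.1800, 0.0600)
v₁ − v₀ = (-0.01520000, -0.00600000, -0.01520000)
F = m·Δv/dt = (-3.8000, -1.5000, -3.8000)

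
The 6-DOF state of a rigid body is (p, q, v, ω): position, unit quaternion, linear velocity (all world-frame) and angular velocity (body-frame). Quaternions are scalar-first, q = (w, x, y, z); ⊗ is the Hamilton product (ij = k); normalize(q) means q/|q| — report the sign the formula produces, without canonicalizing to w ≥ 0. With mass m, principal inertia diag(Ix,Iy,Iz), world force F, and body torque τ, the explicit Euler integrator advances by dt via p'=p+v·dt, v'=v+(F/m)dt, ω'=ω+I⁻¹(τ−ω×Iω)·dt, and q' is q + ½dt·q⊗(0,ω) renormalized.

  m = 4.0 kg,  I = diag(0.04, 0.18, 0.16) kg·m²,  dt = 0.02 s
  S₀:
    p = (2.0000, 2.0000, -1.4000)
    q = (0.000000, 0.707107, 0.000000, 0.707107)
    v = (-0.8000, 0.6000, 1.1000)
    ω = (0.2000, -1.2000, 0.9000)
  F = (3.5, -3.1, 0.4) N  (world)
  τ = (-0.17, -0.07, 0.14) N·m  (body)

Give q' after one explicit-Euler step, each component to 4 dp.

q⊗(0,ω) = (-0.7778177, 0.8485284, -0.4949749, -0.8485284)
updated quaternion q' = (-0.0078, 0.7155, -0.0049, 0.6985)

q' = (-0.0078, 0.7155, -0.0049, 0.6985)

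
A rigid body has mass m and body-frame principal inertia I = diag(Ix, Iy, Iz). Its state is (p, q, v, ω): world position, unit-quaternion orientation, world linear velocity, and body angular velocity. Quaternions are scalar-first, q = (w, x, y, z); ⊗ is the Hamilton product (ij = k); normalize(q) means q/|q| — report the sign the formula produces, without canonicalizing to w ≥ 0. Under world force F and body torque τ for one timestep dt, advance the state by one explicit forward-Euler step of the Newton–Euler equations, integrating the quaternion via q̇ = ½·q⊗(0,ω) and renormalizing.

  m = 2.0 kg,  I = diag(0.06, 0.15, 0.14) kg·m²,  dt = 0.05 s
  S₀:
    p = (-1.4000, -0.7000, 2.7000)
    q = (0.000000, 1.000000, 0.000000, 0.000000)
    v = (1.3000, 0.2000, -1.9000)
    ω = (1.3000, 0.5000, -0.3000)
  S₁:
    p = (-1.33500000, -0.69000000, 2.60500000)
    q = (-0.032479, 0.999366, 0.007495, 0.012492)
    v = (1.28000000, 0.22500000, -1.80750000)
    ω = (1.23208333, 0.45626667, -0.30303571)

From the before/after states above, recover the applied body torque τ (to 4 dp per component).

ω₁ − ω₀ = (-0.06791667, -0.04373333, -0.00303571)
gyro term ω₀×Iω₀ = (0.0015, 0.0312, 0.0585)
I·α + gyro = (-0.0800, -0.1000, 0.0500)

τ = (-0.0800, -0.1000, 0.0500)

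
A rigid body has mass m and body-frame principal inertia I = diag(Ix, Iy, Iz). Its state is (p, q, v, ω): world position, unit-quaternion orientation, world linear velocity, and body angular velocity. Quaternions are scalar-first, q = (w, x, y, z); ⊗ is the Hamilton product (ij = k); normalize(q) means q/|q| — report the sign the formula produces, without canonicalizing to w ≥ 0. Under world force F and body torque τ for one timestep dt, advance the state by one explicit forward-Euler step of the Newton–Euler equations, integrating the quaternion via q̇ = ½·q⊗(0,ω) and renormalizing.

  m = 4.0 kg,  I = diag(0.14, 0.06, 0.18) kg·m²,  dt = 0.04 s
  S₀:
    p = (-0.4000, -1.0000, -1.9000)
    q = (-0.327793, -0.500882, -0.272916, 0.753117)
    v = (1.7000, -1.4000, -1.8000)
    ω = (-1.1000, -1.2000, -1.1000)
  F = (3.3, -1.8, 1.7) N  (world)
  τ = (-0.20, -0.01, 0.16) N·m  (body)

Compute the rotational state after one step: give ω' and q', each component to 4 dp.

ω×(Iω) gyroscopic = (0.1584, -0.0484, -0.1056)
α = I⁻¹(τ − ω×Iω) = (-2.5600, 0.6400, 1.4756)
ω' = ω + α·dt = (-1.2024, -1.1744, -1.0410)
2q̇ = q⊗(0,ω) = (-0.0500407, 1.5645203, -0.9860473, 0.6614231)
q' = normalize(q + ½dt·q⊗(0,ω)) = (-0.3285, -0.4692, -0.2924, 0.7658)

ω' = (-1.2024, -1.1744, -1.0410)
q' = (-0.3285, -0.4692, -0.2924, 0.7658)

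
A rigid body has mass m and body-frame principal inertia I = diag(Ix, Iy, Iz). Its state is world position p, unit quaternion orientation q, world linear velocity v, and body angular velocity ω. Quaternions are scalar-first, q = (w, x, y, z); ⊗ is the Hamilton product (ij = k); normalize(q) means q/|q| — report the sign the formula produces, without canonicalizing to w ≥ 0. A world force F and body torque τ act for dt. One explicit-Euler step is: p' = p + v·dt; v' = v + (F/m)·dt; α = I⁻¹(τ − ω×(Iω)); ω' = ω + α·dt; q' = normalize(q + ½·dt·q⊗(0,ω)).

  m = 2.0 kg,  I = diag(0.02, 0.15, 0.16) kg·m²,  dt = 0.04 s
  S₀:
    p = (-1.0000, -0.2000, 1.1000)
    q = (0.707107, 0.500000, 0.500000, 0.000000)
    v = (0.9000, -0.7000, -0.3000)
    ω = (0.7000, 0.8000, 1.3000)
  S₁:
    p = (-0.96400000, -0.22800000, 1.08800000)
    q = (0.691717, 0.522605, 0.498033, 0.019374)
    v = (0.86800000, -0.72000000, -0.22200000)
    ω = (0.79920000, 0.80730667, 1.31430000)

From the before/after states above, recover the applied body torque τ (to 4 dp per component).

rate change Δω = (0.09920000, 0.00730667, 0.01430000)
τ = I·(Δω/dt) + ω₀×(Iω₀) = (0.0600, -0.1000, 0.1300)

τ = (0.0600, -0.1000, 0.1300)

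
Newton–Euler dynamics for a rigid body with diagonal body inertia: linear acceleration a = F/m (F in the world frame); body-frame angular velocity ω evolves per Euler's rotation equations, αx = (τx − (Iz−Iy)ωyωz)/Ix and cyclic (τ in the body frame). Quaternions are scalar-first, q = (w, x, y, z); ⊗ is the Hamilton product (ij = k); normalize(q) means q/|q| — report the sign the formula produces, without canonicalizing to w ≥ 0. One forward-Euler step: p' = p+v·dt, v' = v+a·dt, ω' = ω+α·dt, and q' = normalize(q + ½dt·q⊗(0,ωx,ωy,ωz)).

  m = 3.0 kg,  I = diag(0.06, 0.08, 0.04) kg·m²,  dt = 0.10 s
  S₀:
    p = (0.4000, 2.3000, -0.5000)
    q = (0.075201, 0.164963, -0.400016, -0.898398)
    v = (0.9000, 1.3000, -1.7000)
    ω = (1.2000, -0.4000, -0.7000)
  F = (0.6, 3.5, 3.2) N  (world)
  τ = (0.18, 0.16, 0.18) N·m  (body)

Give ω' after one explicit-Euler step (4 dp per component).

ω' = (1.5187, -0.1790, -0.2260)

ω×(Iω) gyroscopic = (-0.0112, -0.0168, -0.0096)
(τ − ω×Iω)/I = (3.1867, 2.2100, 4.7400)
new body rate ω' = (1.5187, -0.1790, -0.2260)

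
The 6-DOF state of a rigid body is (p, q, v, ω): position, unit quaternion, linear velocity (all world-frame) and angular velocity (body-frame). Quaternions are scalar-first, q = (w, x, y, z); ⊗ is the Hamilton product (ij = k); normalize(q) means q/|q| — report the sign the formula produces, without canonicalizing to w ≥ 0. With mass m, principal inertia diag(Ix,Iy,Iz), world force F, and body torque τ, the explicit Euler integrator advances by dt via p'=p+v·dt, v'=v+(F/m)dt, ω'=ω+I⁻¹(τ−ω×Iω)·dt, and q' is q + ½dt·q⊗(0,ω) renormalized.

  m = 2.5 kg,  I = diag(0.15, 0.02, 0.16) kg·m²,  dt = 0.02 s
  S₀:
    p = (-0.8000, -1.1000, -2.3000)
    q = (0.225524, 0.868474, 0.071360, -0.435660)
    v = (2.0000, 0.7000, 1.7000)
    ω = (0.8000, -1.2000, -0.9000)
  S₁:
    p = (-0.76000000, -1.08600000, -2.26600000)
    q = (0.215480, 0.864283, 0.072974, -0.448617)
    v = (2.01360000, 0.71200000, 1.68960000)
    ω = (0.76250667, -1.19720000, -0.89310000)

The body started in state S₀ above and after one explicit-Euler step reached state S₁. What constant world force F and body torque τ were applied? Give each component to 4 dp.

F = (1.7000, 1.5000, -1.3000)
τ = (-0.1300, 0.0100, 0.1800)

velocity change Δv = (0.01360000, 0.01200000, -0.01040000)
m·(v₁−v₀)/dt = (1.7000, 1.5000, -1.3000)
ω₁ − ω₀ = (-0.03749333, 0.00280000, 0.00690000)
precession coupling = (0.1512, 0.0072, 0.1248)
I·α + gyro = (-0.1300, 0.0100, 0.1800)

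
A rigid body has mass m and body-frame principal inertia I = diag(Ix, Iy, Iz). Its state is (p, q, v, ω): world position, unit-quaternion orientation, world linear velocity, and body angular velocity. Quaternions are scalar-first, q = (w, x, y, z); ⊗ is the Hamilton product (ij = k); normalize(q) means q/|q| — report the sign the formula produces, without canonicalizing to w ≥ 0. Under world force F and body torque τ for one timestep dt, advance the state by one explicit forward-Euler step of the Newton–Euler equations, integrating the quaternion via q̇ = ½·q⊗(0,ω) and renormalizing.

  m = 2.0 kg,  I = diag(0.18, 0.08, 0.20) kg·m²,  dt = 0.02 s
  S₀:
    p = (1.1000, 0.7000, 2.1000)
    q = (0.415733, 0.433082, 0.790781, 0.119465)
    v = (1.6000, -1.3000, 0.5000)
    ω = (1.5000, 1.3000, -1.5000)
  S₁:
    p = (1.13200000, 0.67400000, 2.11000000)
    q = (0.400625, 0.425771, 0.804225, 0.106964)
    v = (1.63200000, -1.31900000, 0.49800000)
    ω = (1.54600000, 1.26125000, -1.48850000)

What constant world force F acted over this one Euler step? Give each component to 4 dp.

F = (3.2000, -1.9000, -0.2000)

v₁ − v₀ = (0.03200000, -0.01900000, -0.00200000)
F = m·Δv/dt = (3.2000, -1.9000, -0.2000)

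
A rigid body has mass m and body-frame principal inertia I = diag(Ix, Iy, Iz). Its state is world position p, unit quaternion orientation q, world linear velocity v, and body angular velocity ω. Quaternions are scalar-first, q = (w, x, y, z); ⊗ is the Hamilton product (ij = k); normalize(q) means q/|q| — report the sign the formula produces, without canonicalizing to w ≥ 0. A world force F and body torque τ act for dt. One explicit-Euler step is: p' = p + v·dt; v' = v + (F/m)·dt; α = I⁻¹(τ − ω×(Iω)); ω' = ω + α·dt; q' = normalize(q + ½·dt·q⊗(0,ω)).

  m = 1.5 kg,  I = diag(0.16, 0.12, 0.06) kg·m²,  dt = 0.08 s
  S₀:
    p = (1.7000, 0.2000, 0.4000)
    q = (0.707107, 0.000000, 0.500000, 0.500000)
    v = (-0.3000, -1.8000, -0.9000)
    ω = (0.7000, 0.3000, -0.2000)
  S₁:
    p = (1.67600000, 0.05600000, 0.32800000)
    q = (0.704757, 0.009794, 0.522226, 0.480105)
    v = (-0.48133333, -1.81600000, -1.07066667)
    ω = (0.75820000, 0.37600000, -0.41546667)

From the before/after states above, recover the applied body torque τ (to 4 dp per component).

ω₁ − ω₀ = (0.05820000, 0.07600000, -0.21546667)
I·α + gyro = (0.1200, 0.1000, -0.1700)

τ = (0.1200, 0.1000, -0.1700)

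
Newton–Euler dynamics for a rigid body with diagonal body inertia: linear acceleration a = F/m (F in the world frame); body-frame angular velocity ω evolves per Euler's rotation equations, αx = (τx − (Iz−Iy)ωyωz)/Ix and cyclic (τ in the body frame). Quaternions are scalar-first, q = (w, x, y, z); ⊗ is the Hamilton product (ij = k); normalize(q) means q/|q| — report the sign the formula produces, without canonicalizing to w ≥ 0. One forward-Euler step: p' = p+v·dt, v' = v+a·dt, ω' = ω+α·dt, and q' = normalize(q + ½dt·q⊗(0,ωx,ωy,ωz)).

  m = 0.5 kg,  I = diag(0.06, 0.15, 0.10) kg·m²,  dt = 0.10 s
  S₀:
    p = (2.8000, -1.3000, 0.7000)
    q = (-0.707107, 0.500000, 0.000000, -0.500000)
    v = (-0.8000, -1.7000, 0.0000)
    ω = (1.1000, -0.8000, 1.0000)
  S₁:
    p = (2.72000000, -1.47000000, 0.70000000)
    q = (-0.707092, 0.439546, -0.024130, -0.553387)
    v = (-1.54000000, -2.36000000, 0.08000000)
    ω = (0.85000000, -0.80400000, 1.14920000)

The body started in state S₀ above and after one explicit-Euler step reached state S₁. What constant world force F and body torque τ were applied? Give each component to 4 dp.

rate change Δω = (-0.25000000, -0.00400000, 0.14920000)
ω₀×(Iω₀) = (0.0400, -0.0440, -0.0792)
τ = I·(Δω/dt) + ω₀×(Iω₀) = (-0.1100, -0.0500, 0.0700)
Δv = v₁−v₀ = (-0.74000000, -0.66000000, 0.08000000)
m·(v₁−v₀)/dt = (-3.7000, -3.3000, 0.4000)

F = (-3.7000, -3.3000, 0.4000)
τ = (-0.1100, -0.0500, 0.0700)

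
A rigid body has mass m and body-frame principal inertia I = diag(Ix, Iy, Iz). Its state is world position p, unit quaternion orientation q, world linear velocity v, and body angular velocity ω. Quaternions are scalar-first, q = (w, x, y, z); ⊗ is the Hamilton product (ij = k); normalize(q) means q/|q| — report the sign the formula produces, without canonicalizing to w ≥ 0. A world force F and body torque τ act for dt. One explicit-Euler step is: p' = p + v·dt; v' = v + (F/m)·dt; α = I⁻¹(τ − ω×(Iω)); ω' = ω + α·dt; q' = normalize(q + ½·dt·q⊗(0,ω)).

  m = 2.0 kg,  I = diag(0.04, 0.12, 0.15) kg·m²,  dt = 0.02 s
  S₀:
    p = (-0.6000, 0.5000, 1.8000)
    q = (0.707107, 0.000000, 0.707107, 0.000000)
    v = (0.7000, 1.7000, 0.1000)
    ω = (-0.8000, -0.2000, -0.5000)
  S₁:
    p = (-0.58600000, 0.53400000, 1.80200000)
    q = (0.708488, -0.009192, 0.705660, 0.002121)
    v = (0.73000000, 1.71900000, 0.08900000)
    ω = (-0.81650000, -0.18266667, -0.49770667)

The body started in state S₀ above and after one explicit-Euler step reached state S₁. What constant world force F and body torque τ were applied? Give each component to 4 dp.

ω₁ − ω₀ = (-0.01650000, 0.01733333, 0.00229333)
ω₀×(Iω₀) = (0.0030, -0.0440, 0.0128)
applied torque τ = (-0.0300, 0.0600, 0.0300)
velocity change Δv = (0.03000000, 0.01900000, -0.01100000)
m·(v₁−v₀)/dt = (3.0000, 1.9000, -1.1000)

F = (3.0000, 1.9000, -1.1000)
τ = (-0.0300, 0.0600, 0.0300)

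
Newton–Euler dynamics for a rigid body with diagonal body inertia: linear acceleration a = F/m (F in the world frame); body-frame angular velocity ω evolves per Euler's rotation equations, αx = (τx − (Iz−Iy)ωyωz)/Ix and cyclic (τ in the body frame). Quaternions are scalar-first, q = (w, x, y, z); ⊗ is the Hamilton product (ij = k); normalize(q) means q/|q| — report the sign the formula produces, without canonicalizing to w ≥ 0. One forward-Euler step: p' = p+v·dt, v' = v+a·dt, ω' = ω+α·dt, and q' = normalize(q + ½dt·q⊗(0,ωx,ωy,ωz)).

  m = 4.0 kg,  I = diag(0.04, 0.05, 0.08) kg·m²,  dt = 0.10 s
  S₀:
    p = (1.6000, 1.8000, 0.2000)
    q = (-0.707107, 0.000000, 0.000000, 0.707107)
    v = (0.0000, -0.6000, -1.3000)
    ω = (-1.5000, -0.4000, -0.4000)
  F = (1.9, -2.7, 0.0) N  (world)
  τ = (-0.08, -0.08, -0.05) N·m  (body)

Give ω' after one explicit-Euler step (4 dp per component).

ω' = (-1.7120, -0.5120, -0.4700)

gyro term ω×Iω = (0.0048, -0.0240, 0.0060)
angular accel α = (-2.1200, -1.1200, -0.7000)
ω' = ω + α·dt = (-1.7120, -0.5120, -0.4700)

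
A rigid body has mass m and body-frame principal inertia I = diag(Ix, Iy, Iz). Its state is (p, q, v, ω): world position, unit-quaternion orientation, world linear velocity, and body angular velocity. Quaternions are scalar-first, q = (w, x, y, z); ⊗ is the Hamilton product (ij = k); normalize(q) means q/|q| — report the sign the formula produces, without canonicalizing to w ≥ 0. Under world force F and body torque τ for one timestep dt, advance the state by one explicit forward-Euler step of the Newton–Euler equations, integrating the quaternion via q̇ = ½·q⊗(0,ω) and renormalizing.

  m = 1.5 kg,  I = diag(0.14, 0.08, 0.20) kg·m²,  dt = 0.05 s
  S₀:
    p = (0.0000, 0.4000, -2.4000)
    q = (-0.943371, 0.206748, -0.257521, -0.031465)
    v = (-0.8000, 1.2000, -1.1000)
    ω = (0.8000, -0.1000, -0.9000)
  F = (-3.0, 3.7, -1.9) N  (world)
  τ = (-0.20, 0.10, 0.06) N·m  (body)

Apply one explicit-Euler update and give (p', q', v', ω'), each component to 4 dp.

gyro term ω×Iω = (0.0108, 0.0432, 0.0048)
(τ − ω×Iω)/I = (-1.5057, 0.7100, 0.2760)
new body rate ω' = (0.7247, -0.0645, -0.8862)
q⊗(0,ω) = (-0.2194690, -0.5260744, 0.2552383, 1.0343759)
updated quaternion q' = (-0.9484, 0.1935, -0.2510, -0.0056)
p' = p + v·dt = (-0.0400, 0.4600, -2.4550)
v' = v + a·dt = (-0.9000, 1.3233, -1.1633)

p' = (-0.0400, 0.4600, -2.4550)
q' = (-0.9484, 0.1935, -0.2510, -0.0056)
v' = (-0.9000, 1.3233, -1.1633)
ω' = (0.7247, -0.0645, -0.8862)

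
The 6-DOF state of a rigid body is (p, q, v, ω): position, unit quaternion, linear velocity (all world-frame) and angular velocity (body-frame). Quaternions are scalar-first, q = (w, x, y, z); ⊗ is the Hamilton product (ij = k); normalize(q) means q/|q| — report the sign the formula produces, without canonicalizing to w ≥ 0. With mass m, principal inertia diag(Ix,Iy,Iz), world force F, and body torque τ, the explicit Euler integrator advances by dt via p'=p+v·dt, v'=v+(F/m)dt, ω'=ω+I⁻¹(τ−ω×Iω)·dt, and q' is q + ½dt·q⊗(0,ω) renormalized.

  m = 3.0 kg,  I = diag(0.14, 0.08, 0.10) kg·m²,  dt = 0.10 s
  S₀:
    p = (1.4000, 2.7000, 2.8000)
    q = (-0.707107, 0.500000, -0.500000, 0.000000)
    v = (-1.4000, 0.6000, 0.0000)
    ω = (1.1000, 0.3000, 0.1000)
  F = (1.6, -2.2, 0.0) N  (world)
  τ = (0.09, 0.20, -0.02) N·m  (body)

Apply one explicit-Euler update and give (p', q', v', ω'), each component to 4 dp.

linear accel F/m = (0.5333, -0.7333, 0.0000)
new position p' = (1.2600, 2.7600, 2.8000)
v + (F/m)dt = (-1.3467, 0.5267, 0.0000)
precession coupling ω×(Iω) = (0.0006, 0.0044, -0.0198)
α = I⁻¹(τ − ω×Iω) = (0.6386, 2.4450, -0.0020)
ω' = ω + α·dt = (1.1639, 0.5445, 0.0998)
Hamilton product q⊗(0,ω) = (-0.4000000, -0.8278177, -0.2621321, 0.6292893)
updated quaternion q' = (-0.7259, 0.4579, -0.5123, 0.0314)

p' = (1.2600, 2.7600, 2.8000)
q' = (-0.7259, 0.4579, -0.5123, 0.0314)
v' = (-1.3467, 0.5267, 0.0000)
ω' = (1.1639, 0.5445, 0.0998)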